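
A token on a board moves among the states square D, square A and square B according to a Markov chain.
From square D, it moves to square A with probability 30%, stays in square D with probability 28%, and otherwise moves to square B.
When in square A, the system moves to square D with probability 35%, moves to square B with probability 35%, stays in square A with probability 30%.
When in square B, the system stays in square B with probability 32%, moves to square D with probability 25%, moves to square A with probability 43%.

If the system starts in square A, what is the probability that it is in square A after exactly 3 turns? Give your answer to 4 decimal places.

0.3473

Propagate the distribution vector 3 turns from square A.
After 0 turns: (0.0000, 1.0000, 0.0000)
After 1 turn: (0.3500, 0.3000, 0.3500)
After 2 turns: (0.2905, 0.3455, 0.3640)
After 3 turns: (0.2933, 0.3473, 0.3594)
P(in square A after 3 turns) = 0.3473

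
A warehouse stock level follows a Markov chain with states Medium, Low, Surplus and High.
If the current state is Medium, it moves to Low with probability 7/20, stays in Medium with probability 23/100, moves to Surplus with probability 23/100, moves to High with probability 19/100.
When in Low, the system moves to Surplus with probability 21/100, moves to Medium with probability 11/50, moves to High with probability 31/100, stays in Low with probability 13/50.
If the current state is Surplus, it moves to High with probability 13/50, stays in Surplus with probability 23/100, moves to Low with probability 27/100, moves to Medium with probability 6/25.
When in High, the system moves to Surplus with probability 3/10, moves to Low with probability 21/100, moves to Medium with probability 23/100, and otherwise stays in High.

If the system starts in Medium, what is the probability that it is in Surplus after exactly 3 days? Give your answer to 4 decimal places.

Propagate the distribution vector 3 days from Medium.
After 0 days: (1.0000, 0.0000, 0.0000, 0.0000)
After 1 day: (0.2300, 0.3500, 0.2300, 0.1900)
After 2 days: (0.2288, 0.2735, 0.2363, 0.2614)
After 3 days: (0.2296, 0.2699, 0.2428, 0.2577)
P(in Surplus after 3 days) = 0.2428

0.2428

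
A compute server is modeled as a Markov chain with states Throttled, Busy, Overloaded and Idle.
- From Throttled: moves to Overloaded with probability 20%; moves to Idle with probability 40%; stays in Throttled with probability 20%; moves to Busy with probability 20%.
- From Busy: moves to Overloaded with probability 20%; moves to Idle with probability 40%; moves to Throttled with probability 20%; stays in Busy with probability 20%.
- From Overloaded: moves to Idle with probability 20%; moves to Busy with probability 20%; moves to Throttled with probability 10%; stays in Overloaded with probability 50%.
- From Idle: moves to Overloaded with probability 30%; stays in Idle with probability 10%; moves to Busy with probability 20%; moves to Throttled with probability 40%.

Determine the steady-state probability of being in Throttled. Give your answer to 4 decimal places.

0.2194

Let the stationary distribution be π with π = πP and π_1 + π_2 + π_3 + π_4 = 1.
π_1 = 0.2·π_1 + 0.2·π_2 + 0.1·π_3 + 0.4·π_4
π_2 = 0.2·π_1 + 0.2·π_2 + 0.2·π_3 + 0.2·π_4
π_3 = 0.2·π_1 + 0.2·π_2 + 0.5·π_3 + 0.3·π_4
Solving with the normalization constraint gives π = (0.2194, 0.2000, 0.3226, 0.2581).
So the stationary probability of Throttled is 0.2194.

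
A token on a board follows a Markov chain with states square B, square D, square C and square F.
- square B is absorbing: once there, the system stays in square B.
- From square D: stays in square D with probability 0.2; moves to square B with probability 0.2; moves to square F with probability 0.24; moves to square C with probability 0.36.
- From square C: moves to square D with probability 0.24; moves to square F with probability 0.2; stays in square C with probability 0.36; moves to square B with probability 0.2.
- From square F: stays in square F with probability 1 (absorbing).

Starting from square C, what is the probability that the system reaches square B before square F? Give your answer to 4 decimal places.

0.4887

Let h(s) be the probability of absorption at square B starting from transient state s. Then h(square B) = 1 and h(square F) = 0. By first-step analysis:
h(square D) = 0.2·1 + 0.2·h(square D) + 0.36·h(square C) + 0.24·0
h(square C) = 0.2·1 + 0.24·h(square D) + 0.36·h(square C) + 0.2·0
Solving: h(square D) = 0.4699, h(square C) = 0.4887.
Starting from square C, the probability is 0.4887.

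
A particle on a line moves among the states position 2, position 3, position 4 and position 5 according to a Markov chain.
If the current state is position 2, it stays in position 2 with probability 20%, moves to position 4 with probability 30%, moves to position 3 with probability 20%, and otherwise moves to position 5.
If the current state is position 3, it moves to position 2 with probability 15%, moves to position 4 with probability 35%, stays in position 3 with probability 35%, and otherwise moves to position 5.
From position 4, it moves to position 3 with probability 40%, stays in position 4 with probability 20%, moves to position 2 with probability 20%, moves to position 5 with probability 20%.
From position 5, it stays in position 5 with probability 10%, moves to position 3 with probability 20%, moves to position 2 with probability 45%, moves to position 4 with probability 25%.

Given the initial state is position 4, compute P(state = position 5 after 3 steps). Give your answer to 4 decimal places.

Propagate the distribution vector 3 steps from position 4.
After 0 steps: (0.0000, 0.0000, 1.0000, 0.0000)
After 1 step: (0.2000, 0.4000, 0.2000, 0.2000)
After 2 steps: (0.2300, 0.3000, 0.2900, 0.1800)
After 3 steps: (0.2300, 0.3030, 0.2770, 0.1900)
P(in position 5 after 3 steps) = 0.1900

0.1900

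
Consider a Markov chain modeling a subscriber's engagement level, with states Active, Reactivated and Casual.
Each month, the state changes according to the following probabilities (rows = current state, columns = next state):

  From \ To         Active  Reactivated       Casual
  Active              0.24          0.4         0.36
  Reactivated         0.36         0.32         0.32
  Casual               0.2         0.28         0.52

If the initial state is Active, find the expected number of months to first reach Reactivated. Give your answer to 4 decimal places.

2.8689

Let t(s) be the expected number of months to first reach Reactivated from state s, with t(Reactivated) = 0. Conditioning on the first month:
t(Active) = 1 + 0.24·t(Active) + 0.36·t(Casual)
t(Casual) = 1 + 0.2·t(Active) + 0.52·t(Casual)
Solving: t(Active) = 2.8689, t(Casual) = 3.2787.
Expected months from Active to Reactivated: 2.8689.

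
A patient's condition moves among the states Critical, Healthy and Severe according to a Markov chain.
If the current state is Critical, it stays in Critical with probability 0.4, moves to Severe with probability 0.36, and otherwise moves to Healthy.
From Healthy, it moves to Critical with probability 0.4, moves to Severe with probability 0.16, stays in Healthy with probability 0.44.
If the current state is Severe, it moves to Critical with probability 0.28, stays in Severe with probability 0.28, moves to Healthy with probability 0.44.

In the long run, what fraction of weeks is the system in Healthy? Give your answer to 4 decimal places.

0.3664

Let the stationary distribution be π with π = πP and π_1 + π_2 + π_3 = 1.
π_1 = 0.4·π_1 + 0.4·π_2 + 0.28·π_3
π_2 = 0.24·π_1 + 0.44·π_2 + 0.44·π_3
Solving with the normalization constraint gives π = (0.3681, 0.3664, 0.2655).
So the stationary probability of Healthy is 0.3664.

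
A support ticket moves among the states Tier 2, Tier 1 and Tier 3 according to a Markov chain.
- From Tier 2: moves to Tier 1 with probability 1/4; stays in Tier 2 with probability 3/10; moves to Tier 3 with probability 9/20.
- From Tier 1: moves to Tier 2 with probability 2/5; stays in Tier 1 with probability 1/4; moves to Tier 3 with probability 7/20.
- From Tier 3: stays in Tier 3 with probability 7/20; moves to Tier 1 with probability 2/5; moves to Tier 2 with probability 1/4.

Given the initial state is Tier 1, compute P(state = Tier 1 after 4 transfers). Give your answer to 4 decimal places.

Propagate the distribution vector 4 transfers from Tier 1.
After 0 transfers: (0.0000, 1.0000, 0.0000)
After 1 transfer: (0.4000, 0.2500, 0.3500)
After 2 transfers: (0.3075, 0.3025, 0.3900)
After 3 transfers: (0.3108, 0.3085, 0.3808)
After 4 transfers: (0.3118, 0.3071, 0.3811)
P(in Tier 1 after 4 transfers) = 0.3071

0.3071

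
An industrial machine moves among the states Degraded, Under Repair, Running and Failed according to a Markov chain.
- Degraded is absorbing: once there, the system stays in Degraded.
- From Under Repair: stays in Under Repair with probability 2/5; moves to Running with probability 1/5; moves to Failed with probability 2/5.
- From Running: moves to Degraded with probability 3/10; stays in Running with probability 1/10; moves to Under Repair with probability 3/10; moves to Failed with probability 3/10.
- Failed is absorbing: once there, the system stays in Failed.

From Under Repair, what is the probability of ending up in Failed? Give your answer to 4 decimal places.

Let h(s) be the probability of absorption at Failed starting from transient state s. Then h(Failed) = 1 and h(Degraded) = 0. By first-step analysis:
h(Under Repair) = 0.4·h(Under Repair) + 0.2·h(Running) + 0.4·1
h(Running) = 0.3·0 + 0.3·h(Under Repair) + 0.1·h(Running) + 0.3·1
Solving: h(Under Repair) = 0.8750, h(Running) = 0.6250.
Starting from Under Repair, the probability is 0.8750.

0.8750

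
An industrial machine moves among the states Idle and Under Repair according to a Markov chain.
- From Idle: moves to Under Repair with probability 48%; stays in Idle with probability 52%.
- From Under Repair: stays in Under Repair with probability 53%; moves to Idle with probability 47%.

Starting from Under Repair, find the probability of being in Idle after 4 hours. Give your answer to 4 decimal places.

0.4947

Propagate the distribution vector 4 hours from Under Repair.
After 0 hours: (0.0000, 1.0000)
After 1 hour: (0.4700, 0.5300)
After 2 hours: (0.4935, 0.5065)
After 3 hours: (0.4947, 0.5053)
After 4 hours: (0.4947, 0.5053)
P(in Idle after 4 hours) = 0.4947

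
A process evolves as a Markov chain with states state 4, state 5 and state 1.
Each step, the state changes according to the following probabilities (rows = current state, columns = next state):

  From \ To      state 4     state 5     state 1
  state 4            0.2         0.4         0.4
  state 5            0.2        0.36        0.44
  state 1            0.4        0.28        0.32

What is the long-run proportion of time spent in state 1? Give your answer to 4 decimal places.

Let the stationary distribution be π with π = πP and π_1 + π_2 + π_3 = 1.
π_1 = 0.2·π_1 + 0.2·π_2 + 0.4·π_3
π_2 = 0.4·π_1 + 0.36·π_2 + 0.28·π_3
Solving with the normalization constraint gives π = (0.2766, 0.3404, 0.3830).
So the stationary probability of state 1 is 0.3830.

0.3830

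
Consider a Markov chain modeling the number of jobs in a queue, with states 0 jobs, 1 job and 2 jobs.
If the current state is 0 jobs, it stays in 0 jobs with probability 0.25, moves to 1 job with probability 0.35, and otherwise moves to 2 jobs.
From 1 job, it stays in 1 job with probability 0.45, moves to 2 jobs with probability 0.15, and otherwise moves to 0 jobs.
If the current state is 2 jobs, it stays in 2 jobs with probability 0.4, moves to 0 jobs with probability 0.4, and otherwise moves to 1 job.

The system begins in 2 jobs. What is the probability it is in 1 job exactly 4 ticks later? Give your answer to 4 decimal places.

0.3345

Propagate the distribution vector 4 ticks from 2 jobs.
After 0 ticks: (0.0000, 0.0000, 1.0000)
After 1 tick: (0.4000, 0.2000, 0.4000)
After 2 ticks: (0.3400, 0.3100, 0.3500)
After 3 ticks: (0.3490, 0.3285, 0.3225)
After 4 ticks: (0.3477, 0.3345, 0.3179)
P(in 1 job after 4 ticks) = 0.3345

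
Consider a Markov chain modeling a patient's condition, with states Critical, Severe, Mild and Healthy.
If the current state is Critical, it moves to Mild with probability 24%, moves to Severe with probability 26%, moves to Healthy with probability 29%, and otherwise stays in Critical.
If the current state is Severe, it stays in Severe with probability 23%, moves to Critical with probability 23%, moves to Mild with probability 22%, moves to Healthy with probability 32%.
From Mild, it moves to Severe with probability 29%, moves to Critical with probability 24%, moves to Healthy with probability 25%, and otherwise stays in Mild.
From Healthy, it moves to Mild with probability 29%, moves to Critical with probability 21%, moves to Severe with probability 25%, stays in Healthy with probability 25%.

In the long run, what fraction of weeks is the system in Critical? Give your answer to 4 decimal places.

Let the stationary distribution be π with π = πP and π_1 + π_2 + π_3 + π_4 = 1.
π_1 = 0.21·π_1 + 0.23·π_2 + 0.24·π_3 + 0.21·π_4
π_2 = 0.26·π_1 + 0.23·π_2 + 0.29·π_3 + 0.25·π_4
π_3 = 0.24·π_1 + 0.22·π_2 + 0.22·π_3 + 0.29·π_4
Solving with the normalization constraint gives π = (0.2225, 0.2568, 0.2438, 0.2769).
So the stationary probability of Critical is 0.2225.

0.2225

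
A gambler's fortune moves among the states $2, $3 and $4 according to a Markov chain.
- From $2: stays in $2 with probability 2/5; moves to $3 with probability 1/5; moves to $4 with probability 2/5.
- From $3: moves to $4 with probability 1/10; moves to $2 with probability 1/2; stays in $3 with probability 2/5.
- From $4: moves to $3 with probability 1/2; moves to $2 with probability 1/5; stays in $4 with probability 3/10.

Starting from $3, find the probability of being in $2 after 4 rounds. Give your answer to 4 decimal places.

Propagate the distribution vector 4 rounds from $3.
After 0 rounds: (0.0000, 1.0000, 0.0000)
After 1 round: (0.5000, 0.4000, 0.1000)
After 2 rounds: (0.4200, 0.3100, 0.2700)
After 3 rounds: (0.3770, 0.3430, 0.2800)
After 4 rounds: (0.3783, 0.3526, 0.2691)
P(in $2 after 4 rounds) = 0.3783

0.3783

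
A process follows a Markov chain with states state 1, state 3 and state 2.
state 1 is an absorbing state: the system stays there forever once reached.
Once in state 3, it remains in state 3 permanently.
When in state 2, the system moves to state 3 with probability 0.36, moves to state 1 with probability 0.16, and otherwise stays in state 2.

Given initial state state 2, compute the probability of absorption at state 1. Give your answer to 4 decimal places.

0.3077

Let h(s) be the probability of absorption at state 1 starting from transient state s. Then h(state 1) = 1 and h(state 3) = 0. By first-step analysis:
h(state 2) = 0.16·1 + 0.36·0 + 0.48·h(state 2)
Solving: h(state 2) = 0.3077.
Starting from state 2, the probability is 0.3077.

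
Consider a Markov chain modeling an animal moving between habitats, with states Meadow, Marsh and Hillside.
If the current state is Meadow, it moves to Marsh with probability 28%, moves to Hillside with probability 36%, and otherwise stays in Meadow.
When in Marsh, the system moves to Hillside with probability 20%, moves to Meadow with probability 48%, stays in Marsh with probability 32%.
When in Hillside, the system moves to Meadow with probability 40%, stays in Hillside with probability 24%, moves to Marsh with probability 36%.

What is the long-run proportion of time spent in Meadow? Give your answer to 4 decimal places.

Let the stationary distribution be π with π = πP and π_1 + π_2 + π_3 = 1.
π_1 = 0.36·π_1 + 0.48·π_2 + 0.4·π_3
π_2 = 0.28·π_1 + 0.32·π_2 + 0.36·π_3
Solving with the normalization constraint gives π = (0.4088, 0.3147, 0.2765).
So the stationary probability of Meadow is 0.4088.

0.4088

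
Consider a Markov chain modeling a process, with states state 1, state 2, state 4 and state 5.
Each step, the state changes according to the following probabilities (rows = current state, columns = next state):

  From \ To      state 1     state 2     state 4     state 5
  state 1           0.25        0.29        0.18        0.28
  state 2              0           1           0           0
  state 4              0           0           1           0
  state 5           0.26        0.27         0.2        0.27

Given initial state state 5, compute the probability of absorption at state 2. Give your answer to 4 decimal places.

0.5854

Let h(s) be the probability of absorption at state 2 starting from transient state s. Then h(state 2) = 1 and h(state 4) = 0. By first-step analysis:
h(state 1) = 0.25·h(state 1) + 0.29·1 + 0.18·0 + 0.28·h(state 5)
h(state 5) = 0.26·h(state 1) + 0.27·1 + 0.2·0 + 0.27·h(state 5)
Solving: h(state 1) = 0.6052, h(state 5) = 0.5854.
Starting from state 5, the probability is 0.5854.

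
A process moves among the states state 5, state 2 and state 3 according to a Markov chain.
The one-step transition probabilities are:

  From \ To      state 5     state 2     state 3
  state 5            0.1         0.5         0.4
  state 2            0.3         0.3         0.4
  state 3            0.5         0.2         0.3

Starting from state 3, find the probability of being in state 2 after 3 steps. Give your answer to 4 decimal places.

0.3150

Propagate the distribution vector 3 steps from state 3.
After 0 steps: (0.0000, 0.0000, 1.0000)
After 1 step: (0.5000, 0.2000, 0.3000)
After 2 steps: (0.2600, 0.3700, 0.3700)
After 3 steps: (0.3220, 0.3150, 0.3630)
P(in state 2 after 3 steps) = 0.3150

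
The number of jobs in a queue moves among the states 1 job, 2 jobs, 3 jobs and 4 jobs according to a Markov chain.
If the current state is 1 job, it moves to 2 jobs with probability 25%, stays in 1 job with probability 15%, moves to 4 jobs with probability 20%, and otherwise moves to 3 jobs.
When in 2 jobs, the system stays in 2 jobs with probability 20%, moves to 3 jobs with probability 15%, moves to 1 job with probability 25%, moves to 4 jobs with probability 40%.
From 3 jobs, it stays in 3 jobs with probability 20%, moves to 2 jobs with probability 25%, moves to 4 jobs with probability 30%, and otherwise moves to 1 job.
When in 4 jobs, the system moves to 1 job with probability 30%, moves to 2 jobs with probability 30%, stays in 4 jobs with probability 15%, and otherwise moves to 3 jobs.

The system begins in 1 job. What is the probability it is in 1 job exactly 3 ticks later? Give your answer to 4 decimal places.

0.2395

Propagate the distribution vector 3 ticks from 1 job.
After 0 ticks: (1.0000, 0.0000, 0.0000, 0.0000)
After 1 tick: (0.1500, 0.2500, 0.4000, 0.2000)
After 2 ticks: (0.2450, 0.2475, 0.2275, 0.2800)
After 3 ticks: (0.2395, 0.2516, 0.2506, 0.2583)
P(in 1 job after 3 ticks) = 0.2395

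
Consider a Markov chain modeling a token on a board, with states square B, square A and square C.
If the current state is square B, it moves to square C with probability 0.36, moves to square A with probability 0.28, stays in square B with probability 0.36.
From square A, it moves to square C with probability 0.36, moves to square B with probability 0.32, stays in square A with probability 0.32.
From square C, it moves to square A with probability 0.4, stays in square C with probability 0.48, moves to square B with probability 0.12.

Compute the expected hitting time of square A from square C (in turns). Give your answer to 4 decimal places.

2.6243

Let t(s) be the expected number of turns to first reach square A from state s, with t(square A) = 0. Conditioning on the first turn:
t(square B) = 1 + 0.36·t(square B) + 0.36·t(square C)
t(square C) = 1 + 0.12·t(square B) + 0.48·t(square C)
Solving: t(square B) = 3.0387, t(square C) = 2.6243.
Expected turns from square C to square A: 2.6243.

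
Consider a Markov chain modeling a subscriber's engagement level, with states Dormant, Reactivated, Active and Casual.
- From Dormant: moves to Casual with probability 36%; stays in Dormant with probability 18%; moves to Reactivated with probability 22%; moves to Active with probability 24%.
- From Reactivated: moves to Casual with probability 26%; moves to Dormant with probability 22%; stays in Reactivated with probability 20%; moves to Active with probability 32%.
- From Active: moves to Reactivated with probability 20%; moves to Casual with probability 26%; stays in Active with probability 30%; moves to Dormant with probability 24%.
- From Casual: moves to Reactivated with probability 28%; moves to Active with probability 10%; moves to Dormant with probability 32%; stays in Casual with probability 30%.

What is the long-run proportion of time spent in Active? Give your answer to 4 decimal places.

0.2306

Let the stationary distribution be π with π = πP and π_1 + π_2 + π_3 + π_4 = 1.
π_1 = 0.18·π_1 + 0.22·π_2 + 0.24·π_3 + 0.32·π_4
π_2 = 0.22·π_1 + 0.2·π_2 + 0.2·π_3 + 0.28·π_4
π_3 = 0.24·π_1 + 0.32·π_2 + 0.3·π_3 + 0.1·π_4
Solving with the normalization constraint gives π = (0.2445, 0.2286, 0.2306, 0.2963).
So the stationary probability of Active is 0.2306.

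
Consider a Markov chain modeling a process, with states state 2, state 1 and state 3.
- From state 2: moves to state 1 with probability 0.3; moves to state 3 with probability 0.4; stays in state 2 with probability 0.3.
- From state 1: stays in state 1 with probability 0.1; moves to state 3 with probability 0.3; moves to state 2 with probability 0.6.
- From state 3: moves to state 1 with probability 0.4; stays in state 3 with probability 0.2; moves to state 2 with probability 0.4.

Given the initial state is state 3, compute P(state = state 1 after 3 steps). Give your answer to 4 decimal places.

Propagate the distribution vector 3 steps from state 3.
After 0 steps: (0.0000, 0.0000, 1.0000)
After 1 step: (0.4000, 0.4000, 0.2000)
After 2 steps: (0.4400, 0.2400, 0.3200)
After 3 steps: (0.4040, 0.2840, 0.3120)
P(in state 1 after 3 steps) = 0.2840

0.2840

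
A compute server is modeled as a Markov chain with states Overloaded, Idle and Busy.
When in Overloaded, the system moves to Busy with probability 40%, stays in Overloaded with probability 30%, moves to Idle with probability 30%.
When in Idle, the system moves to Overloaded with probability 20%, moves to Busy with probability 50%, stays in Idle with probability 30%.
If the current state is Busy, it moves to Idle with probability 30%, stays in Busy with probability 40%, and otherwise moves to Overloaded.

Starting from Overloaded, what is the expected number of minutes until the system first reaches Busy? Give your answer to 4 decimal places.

Let t(s) be the expected number of minutes to first reach Busy from state s, with t(Busy) = 0. Conditioning on the first minute:
t(Overloaded) = 1 + 0.3·t(Overloaded) + 0.3·t(Idle)
t(Idle) = 1 + 0.2·t(Overloaded) + 0.3·t(Idle)
Solving: t(Overloaded) = 2.3256, t(Idle) = 2.0930.
Expected minutes from Overloaded to Busy: 2.3256.

2.3256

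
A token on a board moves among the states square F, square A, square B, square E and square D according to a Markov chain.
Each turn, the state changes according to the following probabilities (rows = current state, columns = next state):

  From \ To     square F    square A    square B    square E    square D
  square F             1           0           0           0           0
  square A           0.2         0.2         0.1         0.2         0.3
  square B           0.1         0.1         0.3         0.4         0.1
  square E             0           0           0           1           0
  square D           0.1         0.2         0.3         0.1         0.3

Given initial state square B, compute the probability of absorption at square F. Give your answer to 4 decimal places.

0.2565

Let h(s) be the probability of absorption at square F starting from transient state s. Then h(square F) = 1 and h(square E) = 0. By first-step analysis:
h(square A) = 0.2·1 + 0.2·h(square A) + 0.1·h(square B) + 0.2·0 + 0.3·h(square D)
h(square B) = 0.1·1 + 0.1·h(square A) + 0.3·h(square B) + 0.4·0 + 0.1·h(square D)
h(square D) = 0.1·1 + 0.2·h(square A) + 0.3·h(square B) + 0.1·0 + 0.3·h(square D)
Solving: h(square A) = 0.4221, h(square B) = 0.2565, h(square D) = 0.3734.
Starting from square B, the probability is 0.2565.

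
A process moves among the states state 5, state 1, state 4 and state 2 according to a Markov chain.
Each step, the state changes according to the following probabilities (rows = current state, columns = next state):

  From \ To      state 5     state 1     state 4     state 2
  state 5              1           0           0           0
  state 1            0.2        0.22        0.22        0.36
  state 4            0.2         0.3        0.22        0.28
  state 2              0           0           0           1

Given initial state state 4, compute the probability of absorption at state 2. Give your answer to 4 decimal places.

Let h(s) be the probability of absorption at state 2 starting from transient state s. Then h(state 2) = 1 and h(state 5) = 0. By first-step analysis:
h(state 1) = 0.2·0 + 0.22·h(state 1) + 0.22·h(state 4) + 0.36·1
h(state 4) = 0.2·0 + 0.3·h(state 1) + 0.22·h(state 4) + 0.28·1
Solving: h(state 1) = 0.6313, h(state 4) = 0.6018.
Starting from state 4, the probability is 0.6018.

0.6018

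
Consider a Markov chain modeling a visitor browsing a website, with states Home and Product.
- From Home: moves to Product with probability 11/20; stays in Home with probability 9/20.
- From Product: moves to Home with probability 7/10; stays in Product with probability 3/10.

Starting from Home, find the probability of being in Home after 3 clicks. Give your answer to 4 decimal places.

0.5531

Propagate the distribution vector 3 clicks from Home.
After 0 clicks: (1.0000, 0.0000)
After 1 click: (0.4500, 0.5500)
After 2 clicks: (0.5875, 0.4125)
After 3 clicks: (0.5531, 0.4469)
P(in Home after 3 clicks) = 0.5531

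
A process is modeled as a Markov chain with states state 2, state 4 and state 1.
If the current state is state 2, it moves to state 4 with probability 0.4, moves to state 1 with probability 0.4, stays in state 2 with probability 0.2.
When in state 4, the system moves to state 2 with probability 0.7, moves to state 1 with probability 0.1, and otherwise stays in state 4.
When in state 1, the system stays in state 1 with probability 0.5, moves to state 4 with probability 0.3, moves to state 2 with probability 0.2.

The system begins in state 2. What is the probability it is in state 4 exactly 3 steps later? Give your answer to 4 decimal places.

0.3120

Propagate the distribution vector 3 steps from state 2.
After 0 steps: (1.0000, 0.0000, 0.0000)
After 1 step: (0.2000, 0.4000, 0.4000)
After 2 steps: (0.4000, 0.2800, 0.3200)
After 3 steps: (0.3400, 0.3120, 0.3480)
P(in state 4 after 3 steps) = 0.3120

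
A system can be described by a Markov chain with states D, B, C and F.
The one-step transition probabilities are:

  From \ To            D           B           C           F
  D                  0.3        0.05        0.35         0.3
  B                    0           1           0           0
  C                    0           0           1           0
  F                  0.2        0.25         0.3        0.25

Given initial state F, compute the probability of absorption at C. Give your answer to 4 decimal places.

Let h(s) be the probability of absorption at C starting from transient state s. Then h(C) = 1 and h(B) = 0. By first-step analysis:
h(D) = 0.3·h(D) + 0.05·0 + 0.35·1 + 0.3·h(F)
h(F) = 0.2·h(D) + 0.25·0 + 0.3·1 + 0.25·h(F)
Solving: h(D) = 0.7581, h(F) = 0.6022.
Starting from F, the probability is 0.6022.

0.6022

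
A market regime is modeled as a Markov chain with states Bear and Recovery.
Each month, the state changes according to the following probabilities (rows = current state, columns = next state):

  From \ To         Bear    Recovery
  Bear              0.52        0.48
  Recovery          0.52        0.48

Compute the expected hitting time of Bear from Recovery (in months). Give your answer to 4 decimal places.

1.9231

Let t(s) be the expected number of months to first reach Bear from state s, with t(Bear) = 0. Conditioning on the first month:
t(Recovery) = 1 + 0.48·t(Recovery)
Solving: t(Recovery) = 1.9231.
Expected months from Recovery to Bear: 1.9231.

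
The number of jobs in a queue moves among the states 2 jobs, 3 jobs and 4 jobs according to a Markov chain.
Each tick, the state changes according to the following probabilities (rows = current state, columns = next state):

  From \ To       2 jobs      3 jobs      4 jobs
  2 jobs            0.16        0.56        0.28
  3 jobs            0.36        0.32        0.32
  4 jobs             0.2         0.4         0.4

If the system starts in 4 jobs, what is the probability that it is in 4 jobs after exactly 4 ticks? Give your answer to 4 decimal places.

0.3368

Propagate the distribution vector 4 ticks from 4 jobs.
After 0 ticks: (0.0000, 0.0000, 1.0000)
After 1 tick: (0.2000, 0.4000, 0.4000)
After 2 ticks: (0.2560, 0.4000, 0.3440)
After 3 ticks: (0.2538, 0.4090, 0.3373)
After 4 ticks: (0.2553, 0.4079, 0.3368)
P(in 4 jobs after 4 ticks) = 0.3368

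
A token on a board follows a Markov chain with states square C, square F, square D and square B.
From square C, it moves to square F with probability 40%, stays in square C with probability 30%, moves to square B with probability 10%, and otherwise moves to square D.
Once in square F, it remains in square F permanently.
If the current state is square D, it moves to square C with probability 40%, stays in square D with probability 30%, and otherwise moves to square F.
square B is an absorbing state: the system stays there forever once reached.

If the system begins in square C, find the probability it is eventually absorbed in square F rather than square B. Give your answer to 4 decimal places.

0.8293

Let h(s) be the probability of absorption at square F starting from transient state s. Then h(square F) = 1 and h(square B) = 0. By first-step analysis:
h(square C) = 0.3·h(square C) + 0.4·1 + 0.2·h(square D) + 0.1·0
h(square D) = 0.4·h(square C) + 0.3·1 + 0.3·h(square D)
Solving: h(square C) = 0.8293, h(square D) = 0.9024.
Starting from square C, the probability is 0.8293.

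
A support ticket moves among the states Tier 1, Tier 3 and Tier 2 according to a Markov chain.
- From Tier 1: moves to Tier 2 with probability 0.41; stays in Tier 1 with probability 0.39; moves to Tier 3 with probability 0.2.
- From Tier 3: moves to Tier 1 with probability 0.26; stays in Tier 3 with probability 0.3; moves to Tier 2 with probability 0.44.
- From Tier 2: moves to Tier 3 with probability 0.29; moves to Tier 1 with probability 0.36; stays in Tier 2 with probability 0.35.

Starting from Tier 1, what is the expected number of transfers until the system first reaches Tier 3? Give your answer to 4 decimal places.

Let t(s) be the expected number of transfers to first reach Tier 3 from state s, with t(Tier 3) = 0. Conditioning on the first transfer:
t(Tier 1) = 1 + 0.39·t(Tier 1) + 0.41·t(Tier 2)
t(Tier 2) = 1 + 0.36·t(Tier 1) + 0.35·t(Tier 2)
Solving: t(Tier 1) = 4.2587, t(Tier 2) = 3.8971.
Expected transfers from Tier 1 to Tier 3: 4.2587.

4.2587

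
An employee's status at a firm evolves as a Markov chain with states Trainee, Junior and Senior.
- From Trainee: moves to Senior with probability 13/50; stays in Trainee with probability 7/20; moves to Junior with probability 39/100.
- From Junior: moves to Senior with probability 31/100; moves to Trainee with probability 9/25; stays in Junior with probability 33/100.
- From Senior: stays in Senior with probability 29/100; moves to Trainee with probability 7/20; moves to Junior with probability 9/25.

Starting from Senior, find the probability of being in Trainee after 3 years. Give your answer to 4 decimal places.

0.3536

Propagate the distribution vector 3 years from Senior.
After 0 years: (0.0000, 0.0000, 1.0000)
After 1 year: (0.3500, 0.3600, 0.2900)
After 2 years: (0.3536, 0.3597, 0.2867)
After 3 years: (0.3536, 0.3598, 0.2866)
P(in Trainee after 3 years) = 0.3536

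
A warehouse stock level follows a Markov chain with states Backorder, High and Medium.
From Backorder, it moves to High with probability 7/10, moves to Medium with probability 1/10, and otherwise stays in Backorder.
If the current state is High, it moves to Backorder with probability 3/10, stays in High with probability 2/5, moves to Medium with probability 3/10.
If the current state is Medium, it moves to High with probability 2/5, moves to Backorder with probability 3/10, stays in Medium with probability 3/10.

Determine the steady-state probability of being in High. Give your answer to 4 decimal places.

Let the stationary distribution be π with π = πP and π_1 + π_2 + π_3 = 1.
π_1 = 0.2·π_1 + 0.3·π_2 + 0.3·π_3
π_2 = 0.7·π_1 + 0.4·π_2 + 0.4·π_3
Solving with the normalization constraint gives π = (0.2727, 0.4818, 0.2455).
So the stationary probability of High is 0.4818.

0.4818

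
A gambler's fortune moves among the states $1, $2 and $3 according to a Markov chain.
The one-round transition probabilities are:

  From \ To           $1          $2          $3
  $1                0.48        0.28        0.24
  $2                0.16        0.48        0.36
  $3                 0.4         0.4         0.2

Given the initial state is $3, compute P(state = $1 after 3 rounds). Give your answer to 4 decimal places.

0.3347

Propagate the distribution vector 3 rounds from $3.
After 0 rounds: (0.0000, 0.0000, 1.0000)
After 1 round: (0.4000, 0.4000, 0.2000)
After 2 rounds: (0.3360, 0.3840, 0.2800)
After 3 rounds: (0.3347, 0.3904, 0.2749)
P(in $1 after 3 rounds) = 0.3347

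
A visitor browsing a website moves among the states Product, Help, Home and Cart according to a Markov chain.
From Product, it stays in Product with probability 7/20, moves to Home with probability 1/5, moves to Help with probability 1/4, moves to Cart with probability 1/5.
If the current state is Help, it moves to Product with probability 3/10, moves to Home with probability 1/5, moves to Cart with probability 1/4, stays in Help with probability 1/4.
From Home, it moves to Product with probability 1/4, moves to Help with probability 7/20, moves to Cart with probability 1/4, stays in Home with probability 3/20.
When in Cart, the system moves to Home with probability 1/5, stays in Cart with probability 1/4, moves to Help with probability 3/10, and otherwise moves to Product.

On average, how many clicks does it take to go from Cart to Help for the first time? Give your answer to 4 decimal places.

3.3826

Let t(s) be the expected number of clicks to first reach Help from state s, with t(Help) = 0. Conditioning on the first click:
t(Product) = 1 + 0.35·t(Product) + 0.2·t(Home) + 0.2·t(Cart)
t(Home) = 1 + 0.25·t(Product) + 0.15·t(Home) + 0.25·t(Cart)
t(Cart) = 1 + 0.25·t(Product) + 0.2·t(Home) + 0.25·t(Cart)
Solving: t(Product) = 3.5705, t(Home) = 3.2215, t(Cart) = 3.3826.
Expected clicks from Cart to Help: 3.3826.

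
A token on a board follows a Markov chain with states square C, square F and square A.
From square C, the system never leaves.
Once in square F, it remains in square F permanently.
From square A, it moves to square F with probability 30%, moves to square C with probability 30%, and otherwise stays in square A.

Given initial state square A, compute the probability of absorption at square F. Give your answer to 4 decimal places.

0.5000

Let h(s) be the probability of absorption at square F starting from transient state s. Then h(square F) = 1 and h(square C) = 0. By first-step analysis:
h(square A) = 0.3·0 + 0.3·1 + 0.4·h(square A)
Solving: h(square A) = 0.5000.
Starting from square A, the probability is 0.5000.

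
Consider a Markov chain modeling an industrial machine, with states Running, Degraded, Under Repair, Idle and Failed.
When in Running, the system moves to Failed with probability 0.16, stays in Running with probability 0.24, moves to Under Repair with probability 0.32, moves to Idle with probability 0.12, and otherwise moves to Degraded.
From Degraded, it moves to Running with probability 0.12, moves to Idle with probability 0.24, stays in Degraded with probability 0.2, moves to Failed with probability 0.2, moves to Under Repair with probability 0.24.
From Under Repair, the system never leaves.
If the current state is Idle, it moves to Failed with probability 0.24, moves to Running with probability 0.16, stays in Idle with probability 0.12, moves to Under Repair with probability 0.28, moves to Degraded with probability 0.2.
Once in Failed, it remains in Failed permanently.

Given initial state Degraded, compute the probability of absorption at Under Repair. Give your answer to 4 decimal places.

Let h(s) be the probability of absorption at Under Repair starting from transient state s. Then h(Under Repair) = 1 and h(Failed) = 0. By first-step analysis:
h(Running) = 0.24·h(Running) + 0.16·h(Degraded) + 0.32·1 + 0.12·h(Idle) + 0.16·0
h(Degraded) = 0.12·h(Running) + 0.2·h(Degraded) + 0.24·1 + 0.24·h(Idle) + 0.2·0
h(Idle) = 0.16·h(Running) + 0.2·h(Degraded) + 0.28·1 + 0.12·h(Idle) + 0.24·0
Solving: h(Running) = 0.6279, h(Degraded) = 0.5622, h(Idle) = 0.5601.
Starting from Degraded, the probability is 0.5622.

0.5622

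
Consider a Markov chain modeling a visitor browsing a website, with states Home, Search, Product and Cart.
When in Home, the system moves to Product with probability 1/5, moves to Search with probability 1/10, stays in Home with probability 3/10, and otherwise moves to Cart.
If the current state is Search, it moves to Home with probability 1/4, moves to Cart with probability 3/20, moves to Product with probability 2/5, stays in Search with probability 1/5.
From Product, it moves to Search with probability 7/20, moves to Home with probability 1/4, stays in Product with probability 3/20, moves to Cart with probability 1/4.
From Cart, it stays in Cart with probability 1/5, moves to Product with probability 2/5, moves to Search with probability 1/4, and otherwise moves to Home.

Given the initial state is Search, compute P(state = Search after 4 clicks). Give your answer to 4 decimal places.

0.2321

Propagate the distribution vector 4 clicks from Search.
After 0 clicks: (0.0000, 1.0000, 0.0000, 0.0000)
After 1 click: (0.2500, 0.2000, 0.4000, 0.1500)
After 2 clicks: (0.2475, 0.2425, 0.2500, 0.2600)
After 3 clicks: (0.2364, 0.2258, 0.2880, 0.2499)
After 4 clicks: (0.2368, 0.2321, 0.2807, 0.2504)
P(in Search after 4 clicks) = 0.2321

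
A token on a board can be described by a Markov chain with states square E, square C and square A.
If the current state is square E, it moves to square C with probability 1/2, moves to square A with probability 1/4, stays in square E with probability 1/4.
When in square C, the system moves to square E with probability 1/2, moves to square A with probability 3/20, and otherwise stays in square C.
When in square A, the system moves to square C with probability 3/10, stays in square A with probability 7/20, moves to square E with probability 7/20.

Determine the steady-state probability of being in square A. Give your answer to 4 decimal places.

Let the stationary distribution be π with π = πP and π_1 + π_2 + π_3 = 1.
π_1 = 0.25·π_1 + 0.5·π_2 + 0.35·π_3
π_2 = 0.5·π_1 + 0.35·π_2 + 0.3·π_3
Solving with the normalization constraint gives π = (0.3719, 0.3941, 0.2340).
So the stationary probability of square A is 0.2340.

0.2340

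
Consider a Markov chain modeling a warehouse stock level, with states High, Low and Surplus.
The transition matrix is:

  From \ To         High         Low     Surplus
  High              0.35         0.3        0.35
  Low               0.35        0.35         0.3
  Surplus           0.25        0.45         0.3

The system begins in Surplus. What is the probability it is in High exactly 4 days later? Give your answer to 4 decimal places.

0.3184

Propagate the distribution vector 4 days from Surplus.
After 0 days: (0.0000, 0.0000, 1.0000)
After 1 day: (0.2500, 0.4500, 0.3000)
After 2 days: (0.3200, 0.3675, 0.3125)
After 3 days: (0.3188, 0.3653, 0.3160)
After 4 days: (0.3184, 0.3657, 0.3159)
P(in High after 4 days) = 0.3184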